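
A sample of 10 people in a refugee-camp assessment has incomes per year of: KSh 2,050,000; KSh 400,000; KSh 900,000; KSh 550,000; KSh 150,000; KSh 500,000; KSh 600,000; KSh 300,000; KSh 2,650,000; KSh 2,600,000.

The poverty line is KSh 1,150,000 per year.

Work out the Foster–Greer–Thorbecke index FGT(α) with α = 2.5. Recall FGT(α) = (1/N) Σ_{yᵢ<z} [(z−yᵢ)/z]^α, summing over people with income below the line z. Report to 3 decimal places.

Poor units: KSh 150,000, KSh 300,000, KSh 400,000, KSh 500,000, KSh 550,000, KSh 600,000, KSh 900,000 (q = 7 of N = 10).
Gap ratios (z−y)/z: (1150000−150000)/1150000 = 0.8696; (1150000−300000)/1150000 = 0.7391; (1150000−400000)/1150000 = 0.6522; (1150000−500000)/1150000 = 0.5652; (1150000−550000)/1150000 = 0.5217; (1150000−600000)/1150000 = 0.4783; (1150000−900000)/1150000 = 0.2174.
Raised to α = 2.5: 0.70511; 0.46968; 0.34349; 0.24018; 0.19662; 0.15818; 0.02203.
Sum = 2.135296; FGT(2.5) = 2.135296 / 10 = 0.214.

0.214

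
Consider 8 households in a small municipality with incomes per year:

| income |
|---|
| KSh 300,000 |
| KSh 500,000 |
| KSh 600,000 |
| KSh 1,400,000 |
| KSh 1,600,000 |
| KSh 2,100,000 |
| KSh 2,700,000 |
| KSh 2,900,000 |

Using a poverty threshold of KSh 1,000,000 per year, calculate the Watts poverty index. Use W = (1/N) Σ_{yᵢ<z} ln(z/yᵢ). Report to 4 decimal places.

Poor units: KSh 300,000, KSh 500,000, KSh 600,000 (q = 3 of N = 8).
Log shortfalls: ln(1000000/300000) = 1.2040; ln(1000000/500000) = 0.6931; ln(1000000/600000) = 0.5108.
W = 2.407946 / 8 = 0.3010.

0.3010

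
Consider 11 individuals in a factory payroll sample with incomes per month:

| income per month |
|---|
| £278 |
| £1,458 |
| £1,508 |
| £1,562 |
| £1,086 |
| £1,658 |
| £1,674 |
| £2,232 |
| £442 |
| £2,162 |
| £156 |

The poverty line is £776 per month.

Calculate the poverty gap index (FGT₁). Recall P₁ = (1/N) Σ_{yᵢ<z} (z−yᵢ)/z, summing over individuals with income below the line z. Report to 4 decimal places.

0.1701

Poor units: £156, £278, £442 (q = 3 of N = 11).
Relative gaps: (776−156)/776 = 0.7990; (776−278)/776 = 0.6418; (776−442)/776 = 0.4304.
Σ = 1.871134. Dividing by the full population N = 11 gives P₁ = 0.1701.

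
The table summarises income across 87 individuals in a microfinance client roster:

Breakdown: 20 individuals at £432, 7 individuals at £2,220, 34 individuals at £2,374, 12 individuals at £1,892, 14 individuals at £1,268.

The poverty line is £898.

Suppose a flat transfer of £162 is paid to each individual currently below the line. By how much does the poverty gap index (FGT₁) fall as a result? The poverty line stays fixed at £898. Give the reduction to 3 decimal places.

0.041

Before: below the line — 20×£432; poverty gap index (FGT₁) = 0.11929.
After the £162 transfer: below the line — 20×£594; poverty gap index (FGT₁) = 0.07782.
Reduction = 0.11929 − 0.07782 = 0.041.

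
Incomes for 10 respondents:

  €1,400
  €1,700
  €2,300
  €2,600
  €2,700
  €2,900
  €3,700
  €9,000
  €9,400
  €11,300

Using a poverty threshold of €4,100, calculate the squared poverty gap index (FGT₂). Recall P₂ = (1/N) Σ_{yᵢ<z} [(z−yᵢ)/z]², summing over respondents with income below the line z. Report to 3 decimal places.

Below z: €1,400, €1,700, €2,300, €2,600, €2,700, €2,900, €3,700 (q = 7 of N = 10).
Normalized shortfalls: (4100−1400)/4100 = 0.6585; (4100−1700)/4100 = 0.5854; (4100−2300)/4100 = 0.4390; (4100−2600)/4100 = 0.3659; (4100−2700)/4100 = 0.3415; (4100−2900)/4100 = 0.2927; (4100−3700)/4100 = 0.0976.
Squared: 0.4337; 0.3427; 0.1927; 0.1338; 0.1166; 0.0857; 0.0095.
Sum = 1.314694; P₂ = 1.314694 / 10 = 0.131.

0.131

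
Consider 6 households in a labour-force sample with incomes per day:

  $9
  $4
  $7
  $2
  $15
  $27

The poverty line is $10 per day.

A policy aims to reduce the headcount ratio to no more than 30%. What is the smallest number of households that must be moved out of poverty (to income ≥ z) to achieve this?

3

Currently q = 4 of N = 6 are below the line (H = 0.667).
A headcount ratio of at most 30% allows at most ⌊0.30 × 6⌋ = 1 poor households.
So at least 4 − 1 = 3 must be lifted.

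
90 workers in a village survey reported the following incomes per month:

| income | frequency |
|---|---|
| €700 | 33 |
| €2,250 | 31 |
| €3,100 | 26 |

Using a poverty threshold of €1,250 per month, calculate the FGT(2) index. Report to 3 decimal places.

0.071

Below z: 33×€700 (q = 33 of N = 90).
Relative gaps: (1250−700)/1250 = 0.4400 (×33).
Squared: 0.1936 (×33).
Sum = 6.388800; P₂ = 6.388800 / 90 = 0.071.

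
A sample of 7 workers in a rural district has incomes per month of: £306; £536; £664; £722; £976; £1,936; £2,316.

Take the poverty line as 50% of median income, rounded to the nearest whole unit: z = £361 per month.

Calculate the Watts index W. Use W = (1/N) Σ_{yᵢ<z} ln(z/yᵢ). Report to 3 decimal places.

Below z: £306 (q = 1 of N = 7).
Log shortfalls: ln(361/306) = 0.1653.
W = 0.165293 / 7 = 0.024.

0.024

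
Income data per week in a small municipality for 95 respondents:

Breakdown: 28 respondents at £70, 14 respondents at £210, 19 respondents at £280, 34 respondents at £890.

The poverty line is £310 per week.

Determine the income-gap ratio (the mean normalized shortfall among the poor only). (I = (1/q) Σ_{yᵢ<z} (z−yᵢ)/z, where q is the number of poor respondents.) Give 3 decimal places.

Incomes under z: 28×£70, 14×£210, 19×£280 (q = 61 of N = 95).
Relative gaps: 0.7742 (×28), 0.3226 (×14), 0.0968 (×19); sum = 28.032258.
I averages over the q = 61 poor units only: 28.032258 / 61 = 0.460.

0.460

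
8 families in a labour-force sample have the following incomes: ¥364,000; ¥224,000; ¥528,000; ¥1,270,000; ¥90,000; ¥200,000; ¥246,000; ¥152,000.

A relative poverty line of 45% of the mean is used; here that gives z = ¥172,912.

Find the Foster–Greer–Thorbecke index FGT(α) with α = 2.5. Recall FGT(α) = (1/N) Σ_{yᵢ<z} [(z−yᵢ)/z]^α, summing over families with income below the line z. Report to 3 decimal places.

0.021

Poor units: ¥90,000, ¥152,000 (q = 2 of N = 8).
Relative gaps: (172912−90000)/172912 = 0.4795; (172912−152000)/172912 = 0.1209.
Raised to α = 2.5: 0.15921; 0.00509.
Sum = 0.164300; FGT(2.5) = 0.164300 / 8 = 0.021.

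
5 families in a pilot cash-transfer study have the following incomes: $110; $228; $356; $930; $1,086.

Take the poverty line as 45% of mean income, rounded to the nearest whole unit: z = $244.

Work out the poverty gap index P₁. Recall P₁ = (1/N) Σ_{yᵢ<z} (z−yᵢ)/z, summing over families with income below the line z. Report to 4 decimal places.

0.1230

Poor units: $110, $228 (q = 2 of N = 5).
Normalized shortfalls: (244−110)/244 = 0.5492; (244−228)/244 = 0.0656.
Sum of shortfalls = 0.614754; P₁ averages over all N: 0.614754 / 5 = 0.1230.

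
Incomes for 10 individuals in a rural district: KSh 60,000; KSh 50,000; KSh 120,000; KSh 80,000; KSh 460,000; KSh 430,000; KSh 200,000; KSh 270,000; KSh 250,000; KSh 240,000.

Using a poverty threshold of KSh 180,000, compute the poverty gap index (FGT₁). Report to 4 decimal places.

Below the line: KSh 50,000, KSh 60,000, KSh 80,000, KSh 120,000 (q = 4 of N = 10).
Gap ratios (z−y)/z: (180000−50000)/180000 = 0.7222; (180000−60000)/180000 = 0.6667; (180000−80000)/180000 = 0.5556; (180000−120000)/180000 = 0.3333.
Sum of shortfalls = 2.277778; P₁ averages over all N: 2.277778 / 10 = 0.2278.

0.2278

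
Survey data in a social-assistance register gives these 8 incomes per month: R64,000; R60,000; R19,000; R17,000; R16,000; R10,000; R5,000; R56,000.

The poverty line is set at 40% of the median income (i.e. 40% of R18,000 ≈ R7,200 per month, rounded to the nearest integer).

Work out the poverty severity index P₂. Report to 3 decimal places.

Incomes under z: R5,000 (q = 1 of N = 8).
Shortfall ratios: (7200−5000)/7200 = 0.3056.
Squared: 0.0934.
Sum = 0.093364; P₂ = 0.093364 / 8 = 0.012.

0.012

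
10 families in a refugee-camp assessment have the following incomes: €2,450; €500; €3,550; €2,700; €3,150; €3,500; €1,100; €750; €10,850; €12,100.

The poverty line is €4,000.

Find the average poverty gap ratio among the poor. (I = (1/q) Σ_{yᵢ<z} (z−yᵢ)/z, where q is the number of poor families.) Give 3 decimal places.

0.447

Below the line: €500, €750, €1,100, €2,450, €2,700, €3,150, €3,500, €3,550 (q = 8 of N = 10).
Relative gaps: 0.8750, 0.8125, 0.7250, 0.3875, 0.3250, 0.2125, 0.1250, 0.1125; sum = 3.575000.
The income-gap ratio divides by q (the poor only): 3.575000 / 8 = 0.447.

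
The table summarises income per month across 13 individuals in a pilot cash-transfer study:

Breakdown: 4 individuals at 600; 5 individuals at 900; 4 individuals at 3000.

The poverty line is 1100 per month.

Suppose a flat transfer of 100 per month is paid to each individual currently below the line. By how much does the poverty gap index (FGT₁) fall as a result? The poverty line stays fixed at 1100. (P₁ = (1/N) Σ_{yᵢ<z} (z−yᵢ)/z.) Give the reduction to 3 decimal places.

0.063

Before: below the line — 4×600, 5×900; poverty gap index (FGT₁) = 0.20979.
After the 100 transfer: below the line — 4×700, 5×1000; poverty gap index (FGT₁) = 0.14685.
Reduction = 0.20979 − 0.14685 = 0.063.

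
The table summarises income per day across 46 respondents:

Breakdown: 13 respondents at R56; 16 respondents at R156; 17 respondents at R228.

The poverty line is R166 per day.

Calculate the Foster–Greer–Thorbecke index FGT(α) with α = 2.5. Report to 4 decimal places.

0.1013

Incomes under z: 13×R56, 16×R156 (q = 29 of N = 46).
Normalized shortfalls: (166−56)/166 = 0.6627 (×13); (166−156)/166 = 0.0602 (×16).
Raised to α = 2.5: 0.35745 (×13); 0.00089 (×16).
Sum = 4.661060; FGT(2.5) = 4.661060 / 46 = 0.1013.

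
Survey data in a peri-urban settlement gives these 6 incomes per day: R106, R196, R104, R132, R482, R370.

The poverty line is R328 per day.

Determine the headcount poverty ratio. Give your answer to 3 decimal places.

4 of the 6 individuals have income below R328.
H = 4/6 = 0.667.

0.667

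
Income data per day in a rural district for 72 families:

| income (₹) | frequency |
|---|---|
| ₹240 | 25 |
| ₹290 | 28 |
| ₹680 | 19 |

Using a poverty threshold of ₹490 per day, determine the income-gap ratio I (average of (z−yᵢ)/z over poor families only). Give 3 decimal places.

0.456

Below the line: 25×₹240, 28×₹290 (q = 53 of N = 72).
Shortfall ratios (z−y)/z: 0.5102 (×25), 0.4082 (×28); sum = 24.183673.
I averages over the q = 53 poor units only: 24.183673 / 53 = 0.456.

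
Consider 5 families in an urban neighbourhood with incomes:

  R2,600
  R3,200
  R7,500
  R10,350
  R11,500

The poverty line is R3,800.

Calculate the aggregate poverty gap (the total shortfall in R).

Below z: R2,600, R3,200 (q = 2 of N = 5).
Individual gaps: 3800−2600 = 1200; 3800−3200 = 600.
Aggregate gap = R1,800.

R1,800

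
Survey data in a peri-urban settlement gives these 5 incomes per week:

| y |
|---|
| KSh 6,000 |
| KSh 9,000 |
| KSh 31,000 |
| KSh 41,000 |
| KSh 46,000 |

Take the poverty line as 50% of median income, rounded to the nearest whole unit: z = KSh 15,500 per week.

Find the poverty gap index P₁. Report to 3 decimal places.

0.206

Below the line: KSh 6,000, KSh 9,000 (q = 2 of N = 5).
Normalized shortfalls: (15500−6000)/15500 = 0.6129; (15500−9000)/15500 = 0.4194.
Σ = 1.032258. Dividing by the full population N = 5 gives P₁ = 0.206.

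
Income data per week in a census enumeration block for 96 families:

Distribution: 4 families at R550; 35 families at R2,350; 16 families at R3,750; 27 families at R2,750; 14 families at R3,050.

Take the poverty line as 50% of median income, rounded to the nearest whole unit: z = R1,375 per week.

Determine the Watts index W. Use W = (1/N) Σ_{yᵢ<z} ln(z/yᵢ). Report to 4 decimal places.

0.0382

Below the line: 4×R550 (q = 4 of N = 96).
ln(z/y) terms: ln(1375/550) = 0.9163 (×4).
W = 3.665163 / 96 = 0.0382.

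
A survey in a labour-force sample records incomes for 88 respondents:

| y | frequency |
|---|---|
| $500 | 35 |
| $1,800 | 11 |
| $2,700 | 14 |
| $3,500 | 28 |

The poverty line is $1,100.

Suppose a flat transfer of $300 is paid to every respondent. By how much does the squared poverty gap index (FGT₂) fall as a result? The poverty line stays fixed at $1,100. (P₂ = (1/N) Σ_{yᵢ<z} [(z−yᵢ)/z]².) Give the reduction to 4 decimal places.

Before: below the line — 35×$500; squared poverty gap index (FGT₂) = 0.118332.
After the $300 transfer: below the line — 35×$800; squared poverty gap index (FGT₂) = 0.029583.
Reduction = 0.118332 − 0.029583 = 0.0887.

0.0887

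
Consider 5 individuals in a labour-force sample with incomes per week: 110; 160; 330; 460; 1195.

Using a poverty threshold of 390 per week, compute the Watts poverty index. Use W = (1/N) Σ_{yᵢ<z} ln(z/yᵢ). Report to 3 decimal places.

0.465

Below z: 110, 160, 330 (q = 3 of N = 5).
Log gaps: ln(390/110) = 1.2657; ln(390/160) = 0.8910; ln(390/330) = 0.1671.
W = 2.323693 / 5 = 0.465.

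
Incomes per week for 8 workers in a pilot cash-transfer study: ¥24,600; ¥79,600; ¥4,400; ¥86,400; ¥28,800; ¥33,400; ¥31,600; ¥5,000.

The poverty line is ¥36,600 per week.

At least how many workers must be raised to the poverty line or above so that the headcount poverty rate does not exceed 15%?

Currently q = 6 of N = 8 are below the line (H = 0.750).
A headcount ratio of at most 15% allows at most ⌊0.15 × 8⌋ = 1 poor workers.
So at least 6 − 1 = 5 must be lifted.

5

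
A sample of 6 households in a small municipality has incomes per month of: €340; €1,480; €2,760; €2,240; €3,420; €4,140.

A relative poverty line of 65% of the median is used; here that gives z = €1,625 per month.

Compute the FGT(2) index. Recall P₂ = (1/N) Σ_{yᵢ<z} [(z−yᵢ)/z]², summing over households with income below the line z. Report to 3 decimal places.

0.106

Incomes under z: €340, €1,480 (q = 2 of N = 6).
Gap ratios (z−y)/z: (1625−340)/1625 = 0.7908; (1625−1480)/1625 = 0.0892.
Squared: 0.6253; 0.0080.
Sum = 0.633278; P₂ = 0.633278 / 6 = 0.106.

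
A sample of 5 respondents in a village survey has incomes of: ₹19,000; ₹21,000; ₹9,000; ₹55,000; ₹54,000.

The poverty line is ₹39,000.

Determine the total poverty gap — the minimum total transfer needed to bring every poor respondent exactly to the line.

Below z: ₹9,000, ₹19,000, ₹21,000 (q = 3 of N = 5).
Individual gaps: 39000−9000 = 30000; 39000−19000 = 20000; 39000−21000 = 18000.
Aggregate gap = ₹68,000.

₹68,000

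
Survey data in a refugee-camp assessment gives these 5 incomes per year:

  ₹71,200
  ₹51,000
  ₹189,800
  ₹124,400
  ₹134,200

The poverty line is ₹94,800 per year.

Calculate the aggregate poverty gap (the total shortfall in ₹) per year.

₹67,400

Incomes under z: ₹51,000, ₹71,200 (q = 2 of N = 5).
Individual gaps: 94800−51000 = 43800; 94800−71200 = 23600.
Aggregate gap = ₹67,400.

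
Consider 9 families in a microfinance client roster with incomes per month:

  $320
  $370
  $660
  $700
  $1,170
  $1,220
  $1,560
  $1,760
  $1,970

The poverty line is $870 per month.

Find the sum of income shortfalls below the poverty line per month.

Poor units: $320, $370, $660, $700 (q = 4 of N = 9).
Individual gaps: 870−320 = 550; 870−370 = 500; 870−660 = 210; 870−700 = 170.
Aggregate gap = $1,430.

$1,430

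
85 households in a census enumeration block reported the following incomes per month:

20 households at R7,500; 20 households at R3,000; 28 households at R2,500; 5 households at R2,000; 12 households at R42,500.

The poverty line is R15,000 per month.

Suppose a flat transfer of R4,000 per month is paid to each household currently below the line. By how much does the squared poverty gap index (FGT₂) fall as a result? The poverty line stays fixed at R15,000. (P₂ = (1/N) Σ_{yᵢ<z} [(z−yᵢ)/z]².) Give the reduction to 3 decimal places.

Before: below the line — 5×R2,000, 28×R2,500, 20×R3,000, 20×R7,500; squared poverty gap index (FGT₂) = 0.48235.
After the R4,000 transfer: below the line — 5×R6,000, 28×R6,500, 20×R7,000, 20×R11,500; squared poverty gap index (FGT₂) = 0.20669.
Reduction = 0.48235 − 0.20669 = 0.276.

0.276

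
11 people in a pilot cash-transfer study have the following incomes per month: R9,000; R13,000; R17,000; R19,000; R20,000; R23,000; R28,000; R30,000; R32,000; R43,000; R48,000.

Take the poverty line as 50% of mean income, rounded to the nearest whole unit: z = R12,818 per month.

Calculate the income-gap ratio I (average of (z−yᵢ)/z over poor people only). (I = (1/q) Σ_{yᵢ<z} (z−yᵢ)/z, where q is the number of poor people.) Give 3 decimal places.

0.298

Below the line: R9,000 (q = 1 of N = 11).
Shortfall ratios (z−y)/z: 0.2979; sum = 0.297862.
I averages over the q = 1 poor units only: 0.297862 / 1 = 0.298.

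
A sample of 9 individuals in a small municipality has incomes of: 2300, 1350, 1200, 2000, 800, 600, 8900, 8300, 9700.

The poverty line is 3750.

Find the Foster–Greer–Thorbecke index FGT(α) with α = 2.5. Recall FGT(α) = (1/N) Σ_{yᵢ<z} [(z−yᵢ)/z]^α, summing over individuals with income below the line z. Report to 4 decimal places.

Incomes under z: 600, 800, 1200, 1350, 2000, 2300 (q = 6 of N = 9).
Normalized shortfalls: (3750−600)/3750 = 0.8400; (3750−800)/3750 = 0.7867; (3750−1200)/3750 = 0.6800; (3750−1350)/3750 = 0.6400; (3750−2000)/3750 = 0.4667; (3750−2300)/3750 = 0.3867.
Raised to α = 2.5: 0.64669; 0.54888; 0.38130; 0.32768; 0.14877; 0.09297.
Sum = 2.146298; FGT(2.5) = 2.146298 / 9 = 0.2385.

0.2385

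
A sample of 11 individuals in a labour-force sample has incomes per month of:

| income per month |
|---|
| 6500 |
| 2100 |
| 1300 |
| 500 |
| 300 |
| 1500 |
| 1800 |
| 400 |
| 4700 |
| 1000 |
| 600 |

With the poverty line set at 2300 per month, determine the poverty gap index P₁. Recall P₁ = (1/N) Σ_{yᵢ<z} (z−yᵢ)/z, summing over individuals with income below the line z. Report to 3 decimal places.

Incomes under z: 300, 400, 500, 600, 1000, 1300, 1500, 1800, 2100 (q = 9 of N = 11).
Shortfall ratios: (2300−300)/2300 = 0.8696; (2300−400)/2300 = 0.8261; (2300−500)/2300 = 0.7826; (2300−600)/2300 = 0.7391; (2300−1000)/2300 = 0.5652; (2300−1300)/2300 = 0.4348; (2300−1500)/2300 = 0.3478; (2300−1800)/2300 = 0.2174; (2300−2100)/2300 = 0.0870.
Σ = 4.869565. Dividing by the full population N = 11 gives P₁ = 0.443.

0.443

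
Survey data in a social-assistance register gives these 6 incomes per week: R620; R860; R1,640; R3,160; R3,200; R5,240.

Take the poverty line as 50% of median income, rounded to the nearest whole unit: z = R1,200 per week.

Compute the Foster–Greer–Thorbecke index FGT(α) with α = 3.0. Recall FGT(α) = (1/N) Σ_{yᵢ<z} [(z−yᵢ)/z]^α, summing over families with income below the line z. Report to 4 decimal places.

0.0226

Below z: R620, R860 (q = 2 of N = 6).
Gap ratios (z−y)/z: (1200−620)/1200 = 0.4833; (1200−860)/1200 = 0.2833.
Raised to α = 3.0: 0.11291; 0.02275.
Sum = 0.135657; FGT(3.0) = 0.135657 / 6 = 0.0226.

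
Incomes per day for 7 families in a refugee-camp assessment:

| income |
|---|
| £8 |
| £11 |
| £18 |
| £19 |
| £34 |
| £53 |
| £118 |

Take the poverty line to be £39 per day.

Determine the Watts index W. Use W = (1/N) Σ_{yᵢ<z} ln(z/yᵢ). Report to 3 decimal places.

0.640

Below the line: £8, £11, £18, £19, £34 (q = 5 of N = 7).
ln(z/y) terms: ln(39/8) = 1.5841; ln(39/11) = 1.2657; ln(39/18) = 0.7732; ln(39/19) = 0.7191; ln(39/34) = 0.1372.
W = 4.479300 / 7 = 0.640.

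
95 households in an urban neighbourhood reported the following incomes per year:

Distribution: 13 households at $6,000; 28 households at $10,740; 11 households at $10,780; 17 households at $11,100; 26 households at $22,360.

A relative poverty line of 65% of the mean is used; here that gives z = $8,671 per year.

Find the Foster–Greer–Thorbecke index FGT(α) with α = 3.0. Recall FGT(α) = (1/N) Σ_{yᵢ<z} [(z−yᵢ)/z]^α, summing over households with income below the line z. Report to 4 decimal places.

0.0040

Below the line: 13×$6,000 (q = 13 of N = 95).
Normalized shortfalls: (8671−6000)/8671 = 0.3080 (×13).
Raised to α = 3.0: 0.02923 (×13).
Sum = 0.379977; FGT(3.0) = 0.379977 / 95 = 0.0040.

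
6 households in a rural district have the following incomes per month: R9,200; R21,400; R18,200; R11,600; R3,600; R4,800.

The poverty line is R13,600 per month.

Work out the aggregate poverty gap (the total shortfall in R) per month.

Below the line: R3,600, R4,800, R9,200, R11,600 (q = 4 of N = 6).
Individual gaps: 13600−3600 = 10000; 13600−4800 = 8800; 13600−9200 = 4400; 13600−11600 = 2000.
Aggregate gap = R25,200.

R25,200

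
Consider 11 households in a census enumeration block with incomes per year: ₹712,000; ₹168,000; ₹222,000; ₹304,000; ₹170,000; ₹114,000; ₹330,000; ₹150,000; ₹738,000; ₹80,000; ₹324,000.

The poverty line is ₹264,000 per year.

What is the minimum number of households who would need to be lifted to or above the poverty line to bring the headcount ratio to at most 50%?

Currently q = 6 of N = 11 are below the line (H = 0.545).
A headcount ratio of at most 50% allows at most ⌊0.50 × 11⌋ = 5 poor households.
So at least 6 − 5 = 1 must be lifted.

1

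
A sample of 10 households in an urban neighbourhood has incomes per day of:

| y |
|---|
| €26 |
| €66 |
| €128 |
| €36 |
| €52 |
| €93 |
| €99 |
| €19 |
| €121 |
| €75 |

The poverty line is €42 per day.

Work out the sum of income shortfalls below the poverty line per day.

€45

Below z: €19, €26, €36 (q = 3 of N = 10).
Individual gaps: 42−19 = 23; 42−26 = 16; 42−36 = 6.
Aggregate gap = €45.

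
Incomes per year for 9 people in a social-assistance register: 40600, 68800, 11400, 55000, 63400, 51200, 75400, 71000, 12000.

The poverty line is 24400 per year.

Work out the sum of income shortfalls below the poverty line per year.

25400

Incomes under z: 11400, 12000 (q = 2 of N = 9).
Individual gaps: 24400−11400 = 13000; 24400−12000 = 12400.
Aggregate gap = 25400.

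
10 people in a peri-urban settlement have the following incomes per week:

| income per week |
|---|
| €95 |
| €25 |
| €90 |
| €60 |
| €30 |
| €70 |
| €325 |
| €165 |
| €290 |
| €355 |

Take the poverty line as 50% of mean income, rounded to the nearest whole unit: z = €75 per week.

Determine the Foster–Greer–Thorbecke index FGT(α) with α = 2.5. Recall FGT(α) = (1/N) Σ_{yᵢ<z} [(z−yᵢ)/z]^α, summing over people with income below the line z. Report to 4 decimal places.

Incomes under z: €25, €30, €60, €70 (q = 4 of N = 10).
Normalized shortfalls: (75−25)/75 = 0.6667; (75−30)/75 = 0.6000; (75−60)/75 = 0.2000; (75−70)/75 = 0.0667.
Raised to α = 2.5: 0.36289; 0.27885; 0.01789; 0.00115.
Sum = 0.660778; FGT(2.5) = 0.660778 / 10 = 0.0661.

0.0661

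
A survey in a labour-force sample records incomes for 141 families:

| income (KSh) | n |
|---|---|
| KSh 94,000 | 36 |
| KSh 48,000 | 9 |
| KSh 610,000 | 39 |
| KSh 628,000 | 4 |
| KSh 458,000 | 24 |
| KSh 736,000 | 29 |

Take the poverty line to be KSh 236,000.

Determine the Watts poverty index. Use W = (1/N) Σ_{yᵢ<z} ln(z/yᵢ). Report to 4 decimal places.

Below the line: 9×KSh 48,000, 36×KSh 94,000 (q = 45 of N = 141).
Log shortfalls: ln(236000/48000) = 1.5926 (×9); ln(236000/94000) = 0.9205 (×36).
W = 47.473010 / 141 = 0.3367.

0.3367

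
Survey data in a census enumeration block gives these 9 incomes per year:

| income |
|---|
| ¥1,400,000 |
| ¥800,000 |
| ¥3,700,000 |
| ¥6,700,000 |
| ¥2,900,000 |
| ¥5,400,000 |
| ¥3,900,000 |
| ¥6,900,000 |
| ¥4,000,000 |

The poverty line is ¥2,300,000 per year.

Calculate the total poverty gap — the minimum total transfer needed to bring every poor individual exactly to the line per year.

¥2,400,000

Incomes under z: ¥800,000, ¥1,400,000 (q = 2 of N = 9).
Individual gaps: 2300000−800000 = 1500000; 2300000−1400000 = 900000.
Aggregate gap = ¥2,400,000.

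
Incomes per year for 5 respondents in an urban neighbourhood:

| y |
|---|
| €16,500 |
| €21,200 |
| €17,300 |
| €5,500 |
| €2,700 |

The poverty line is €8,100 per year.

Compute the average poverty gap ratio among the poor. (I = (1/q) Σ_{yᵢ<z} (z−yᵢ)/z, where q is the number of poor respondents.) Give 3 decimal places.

0.494

Incomes under z: €2,700, €5,500 (q = 2 of N = 5).
Shortfall ratios (z−y)/z: 0.6667, 0.3210; sum = 0.987654.
The income-gap ratio divides by q (the poor only): 0.987654 / 2 = 0.494.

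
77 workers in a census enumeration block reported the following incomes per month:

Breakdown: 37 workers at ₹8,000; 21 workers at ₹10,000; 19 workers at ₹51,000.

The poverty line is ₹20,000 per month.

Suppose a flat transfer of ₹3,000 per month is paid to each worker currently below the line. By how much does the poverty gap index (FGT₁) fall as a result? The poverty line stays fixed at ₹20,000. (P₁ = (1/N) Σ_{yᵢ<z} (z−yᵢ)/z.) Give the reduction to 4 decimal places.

Before: below the line — 37×₹8,000, 21×₹10,000; poverty gap index (FGT₁) = 0.424675.
After the ₹3,000 transfer: below the line — 37×₹11,000, 21×₹13,000; poverty gap index (FGT₁) = 0.311688.
Reduction = 0.424675 − 0.311688 = 0.1130.

0.1130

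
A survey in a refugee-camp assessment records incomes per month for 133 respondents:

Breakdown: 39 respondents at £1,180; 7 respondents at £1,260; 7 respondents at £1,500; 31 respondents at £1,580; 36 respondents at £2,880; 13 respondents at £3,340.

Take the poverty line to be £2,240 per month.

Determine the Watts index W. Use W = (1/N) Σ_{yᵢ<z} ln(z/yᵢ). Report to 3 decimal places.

Below the line: 39×£1,180, 7×£1,260, 7×£1,500, 31×£1,580 (q = 84 of N = 133).
Log shortfalls: ln(2240/1180) = 0.6410 (×39); ln(2240/1260) = 0.5754 (×7); ln(2240/1500) = 0.4010 (×7); ln(2240/1580) = 0.3491 (×31).
W = 42.652702 / 133 = 0.321.

0.321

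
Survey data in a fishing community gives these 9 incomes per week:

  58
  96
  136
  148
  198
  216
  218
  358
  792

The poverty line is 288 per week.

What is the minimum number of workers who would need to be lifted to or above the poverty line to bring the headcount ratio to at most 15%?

Currently q = 7 of N = 9 are below the line (H = 0.778).
A headcount ratio of at most 15% allows at most ⌊0.15 × 9⌋ = 1 poor workers.
So at least 7 − 1 = 6 must be lifted.

6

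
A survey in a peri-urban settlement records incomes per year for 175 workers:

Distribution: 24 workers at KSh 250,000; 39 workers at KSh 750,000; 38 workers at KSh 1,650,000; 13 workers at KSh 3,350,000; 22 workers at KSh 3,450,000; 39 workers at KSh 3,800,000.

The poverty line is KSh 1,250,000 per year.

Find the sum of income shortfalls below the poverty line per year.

Below the line: 24×KSh 250,000, 39×KSh 750,000 (q = 63 of N = 175).
Individual gaps: 24×(1250000−250000) = 24000000; 39×(1250000−750000) = 19500000.
Aggregate gap = KSh 43,500,000.

KSh 43,500,000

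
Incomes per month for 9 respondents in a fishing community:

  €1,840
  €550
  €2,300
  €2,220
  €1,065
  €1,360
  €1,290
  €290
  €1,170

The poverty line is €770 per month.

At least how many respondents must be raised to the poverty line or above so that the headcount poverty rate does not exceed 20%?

1

Currently q = 2 of N = 9 are below the line (H = 0.222).
A headcount ratio of at most 20% allows at most ⌊0.20 × 9⌋ = 1 poor respondents.
So at least 2 − 1 = 1 must be lifted.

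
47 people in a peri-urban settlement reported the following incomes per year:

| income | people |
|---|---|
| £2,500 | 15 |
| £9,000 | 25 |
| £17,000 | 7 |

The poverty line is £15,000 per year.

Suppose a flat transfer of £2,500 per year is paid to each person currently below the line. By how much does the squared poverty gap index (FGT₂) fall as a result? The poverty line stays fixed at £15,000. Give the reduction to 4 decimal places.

Before: below the line — 15×£2,500, 25×£9,000; squared poverty gap index (FGT₂) = 0.306738.
After the £2,500 transfer: below the line — 15×£5,000, 25×£11,500; squared poverty gap index (FGT₂) = 0.170804.
Reduction = 0.306738 − 0.170804 = 0.1359.

0.1359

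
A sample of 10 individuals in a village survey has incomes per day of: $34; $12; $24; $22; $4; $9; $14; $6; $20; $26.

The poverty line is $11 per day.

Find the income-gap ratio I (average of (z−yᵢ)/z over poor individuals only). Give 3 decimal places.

Below z: $4, $6, $9 (q = 3 of N = 10).
Shortfall ratios (z−y)/z: 0.6364, 0.4545, 0.1818; sum = 1.272727.
I averages over the q = 3 poor units only: 1.272727 / 3 = 0.424.

0.424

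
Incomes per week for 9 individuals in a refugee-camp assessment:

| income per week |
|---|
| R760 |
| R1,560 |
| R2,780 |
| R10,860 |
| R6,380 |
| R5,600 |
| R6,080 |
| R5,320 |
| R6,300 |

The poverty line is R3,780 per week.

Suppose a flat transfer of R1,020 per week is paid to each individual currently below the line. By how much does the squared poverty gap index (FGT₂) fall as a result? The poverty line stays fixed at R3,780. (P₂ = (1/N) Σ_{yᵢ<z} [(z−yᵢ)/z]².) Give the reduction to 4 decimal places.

Before: below the line — R760, R1,560, R2,780; squared poverty gap index (FGT₂) = 0.117024.
After the R1,020 transfer: below the line — R1,780, R2,580; squared poverty gap index (FGT₂) = 0.042303.
Reduction = 0.117024 − 0.042303 = 0.0747.

0.0747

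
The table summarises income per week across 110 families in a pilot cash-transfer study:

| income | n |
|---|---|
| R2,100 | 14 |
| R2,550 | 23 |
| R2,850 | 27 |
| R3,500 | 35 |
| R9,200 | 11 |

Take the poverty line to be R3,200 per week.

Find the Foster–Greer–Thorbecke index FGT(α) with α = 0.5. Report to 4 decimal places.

0.2500

Poor units: 14×R2,100, 23×R2,550, 27×R2,850 (q = 64 of N = 110).
Relative gaps: (3200−2100)/3200 = 0.3438 (×14); (3200−2550)/3200 = 0.2031 (×23); (3200−2850)/3200 = 0.1094 (×27).
Raised to α = 0.5: 0.58630 (×14); 0.45069 (×23); 0.33072 (×27).
Sum = 27.503598; FGT(0.5) = 27.503598 / 110 = 0.2500.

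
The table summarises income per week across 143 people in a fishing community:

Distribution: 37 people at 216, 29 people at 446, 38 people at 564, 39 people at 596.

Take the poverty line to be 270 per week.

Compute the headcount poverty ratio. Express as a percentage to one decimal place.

37 of the 143 people have income below 270.
H = 37/143 = 25.9%.

25.9%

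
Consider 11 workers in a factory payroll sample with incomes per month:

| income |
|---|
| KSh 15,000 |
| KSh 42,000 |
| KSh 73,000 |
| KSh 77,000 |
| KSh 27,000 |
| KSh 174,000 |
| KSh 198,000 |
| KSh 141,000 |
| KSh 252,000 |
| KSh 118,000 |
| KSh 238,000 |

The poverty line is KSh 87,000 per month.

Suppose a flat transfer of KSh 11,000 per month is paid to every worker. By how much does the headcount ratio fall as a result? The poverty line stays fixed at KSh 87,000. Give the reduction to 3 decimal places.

Before: below the line — KSh 15,000, KSh 27,000, KSh 42,000, KSh 73,000, KSh 77,000; headcount ratio = 0.45455.
After the KSh 11,000 transfer: below the line — KSh 26,000, KSh 38,000, KSh 53,000, KSh 84,000; headcount ratio = 0.36364.
Reduction = 0.45455 − 0.36364 = 0.091.

0.091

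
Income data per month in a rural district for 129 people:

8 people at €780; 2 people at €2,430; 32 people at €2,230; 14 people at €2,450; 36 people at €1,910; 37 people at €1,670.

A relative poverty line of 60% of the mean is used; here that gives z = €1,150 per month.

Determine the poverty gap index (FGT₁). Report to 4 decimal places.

Below the line: 8×€780 (q = 8 of N = 129).
Relative gaps: (1150−780)/1150 = 0.3217 (×8).
Σ = 2.573913. Dividing by the full population N = 129 gives P₁ = 0.0200.

0.0200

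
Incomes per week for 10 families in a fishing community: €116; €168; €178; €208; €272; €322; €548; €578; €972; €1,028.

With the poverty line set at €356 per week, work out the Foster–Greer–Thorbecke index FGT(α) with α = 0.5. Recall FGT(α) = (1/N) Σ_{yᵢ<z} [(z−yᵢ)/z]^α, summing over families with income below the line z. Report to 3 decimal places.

Below z: €116, €168, €178, €208, €272, €322 (q = 6 of N = 10).
Gap ratios (z−y)/z: (356−116)/356 = 0.6742; (356−168)/356 = 0.5281; (356−178)/356 = 0.5000; (356−208)/356 = 0.4157; (356−272)/356 = 0.2360; (356−322)/356 = 0.0955.
Raised to α = 0.5: 0.82107; 0.72670; 0.70711; 0.64477; 0.48575; 0.30904.
Sum = 3.694439; FGT(0.5) = 3.694439 / 10 = 0.369.

0.369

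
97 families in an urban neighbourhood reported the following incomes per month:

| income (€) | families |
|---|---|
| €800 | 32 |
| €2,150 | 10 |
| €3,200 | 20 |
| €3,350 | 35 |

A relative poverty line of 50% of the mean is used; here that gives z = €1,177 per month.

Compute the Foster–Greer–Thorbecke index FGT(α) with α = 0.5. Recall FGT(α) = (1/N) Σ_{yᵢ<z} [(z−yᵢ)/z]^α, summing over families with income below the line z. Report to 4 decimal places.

0.1867

Below z: 32×€800 (q = 32 of N = 97).
Normalized shortfalls: (1177−800)/1177 = 0.3203 (×32).
Raised to α = 0.5: 0.56596 (×32).
Sum = 18.110583; FGT(0.5) = 18.110583 / 97 = 0.1867.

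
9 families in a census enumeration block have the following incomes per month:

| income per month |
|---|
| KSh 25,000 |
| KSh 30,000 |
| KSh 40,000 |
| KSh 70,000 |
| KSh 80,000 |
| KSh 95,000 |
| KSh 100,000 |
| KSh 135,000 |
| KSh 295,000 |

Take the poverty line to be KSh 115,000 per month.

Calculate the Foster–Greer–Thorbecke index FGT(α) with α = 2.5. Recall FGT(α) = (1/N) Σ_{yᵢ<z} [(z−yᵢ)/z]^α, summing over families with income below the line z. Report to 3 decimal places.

0.169

Below the line: KSh 25,000, KSh 30,000, KSh 40,000, KSh 70,000, KSh 80,000, KSh 95,000, KSh 100,000 (q = 7 of N = 9).
Gap ratios (z−y)/z: (115000−25000)/115000 = 0.7826; (115000−30000)/115000 = 0.7391; (115000−40000)/115000 = 0.6522; (115000−70000)/115000 = 0.3913; (115000−80000)/115000 = 0.3043; (115000−95000)/115000 = 0.1739; (115000−100000)/115000 = 0.1304.
Raised to α = 2.5: 0.54183; 0.46968; 0.34349; 0.09578; 0.05110; 0.01261; 0.00614.
Sum = 1.520636; FGT(2.5) = 1.520636 / 9 = 0.169.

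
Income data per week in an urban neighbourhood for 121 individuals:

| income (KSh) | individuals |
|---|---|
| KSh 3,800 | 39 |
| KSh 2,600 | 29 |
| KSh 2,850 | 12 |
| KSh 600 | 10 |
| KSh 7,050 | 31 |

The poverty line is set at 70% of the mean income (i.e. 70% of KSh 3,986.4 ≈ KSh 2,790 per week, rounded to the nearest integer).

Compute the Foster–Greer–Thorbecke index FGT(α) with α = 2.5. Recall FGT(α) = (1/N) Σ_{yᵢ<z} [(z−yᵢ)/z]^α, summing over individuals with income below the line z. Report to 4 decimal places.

Below the line: 10×KSh 600, 29×KSh 2,600 (q = 39 of N = 121).
Gap ratios (z−y)/z: (2790−600)/2790 = 0.7849 (×10); (2790−2600)/2790 = 0.0681 (×29).
Raised to α = 2.5: 0.54588 (×10); 0.00121 (×29).
Sum = 5.493930; FGT(2.5) = 5.493930 / 121 = 0.0454.

0.0454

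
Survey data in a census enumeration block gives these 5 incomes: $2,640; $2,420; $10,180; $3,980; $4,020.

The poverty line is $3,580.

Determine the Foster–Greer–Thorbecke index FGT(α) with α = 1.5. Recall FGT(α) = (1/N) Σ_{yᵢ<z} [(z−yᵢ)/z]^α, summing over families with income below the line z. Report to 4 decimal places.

0.0638

Below the line: $2,420, $2,640 (q = 2 of N = 5).
Relative gaps: (3580−2420)/3580 = 0.3240; (3580−2640)/3580 = 0.2626.
Raised to α = 1.5: 0.18444; 0.13454.
Sum = 0.318988; FGT(1.5) = 0.318988 / 5 = 0.0638.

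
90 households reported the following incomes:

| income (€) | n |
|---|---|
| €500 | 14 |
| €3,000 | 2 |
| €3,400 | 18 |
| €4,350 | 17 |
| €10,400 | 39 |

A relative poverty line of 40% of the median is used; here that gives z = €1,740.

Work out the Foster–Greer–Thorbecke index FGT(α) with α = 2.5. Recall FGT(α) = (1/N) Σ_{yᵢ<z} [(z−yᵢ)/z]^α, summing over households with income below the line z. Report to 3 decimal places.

Below the line: 14×€500 (q = 14 of N = 90).
Relative gaps: (1740−500)/1740 = 0.7126 (×14).
Raised to α = 2.5: 0.42873 (×14).
Sum = 6.002182; FGT(2.5) = 6.002182 / 90 = 0.067.

0.067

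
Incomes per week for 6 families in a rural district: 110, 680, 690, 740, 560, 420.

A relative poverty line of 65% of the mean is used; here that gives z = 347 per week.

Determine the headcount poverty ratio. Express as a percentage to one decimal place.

1 of the 6 families have income below 347.
H = 1/6 = 16.7%.

16.7%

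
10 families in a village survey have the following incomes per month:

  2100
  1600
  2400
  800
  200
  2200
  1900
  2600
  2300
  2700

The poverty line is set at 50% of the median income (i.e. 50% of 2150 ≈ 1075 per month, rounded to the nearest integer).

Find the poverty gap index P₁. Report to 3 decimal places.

Below the line: 200, 800 (q = 2 of N = 10).
Shortfall ratios: (1075−200)/1075 = 0.8140; (1075−800)/1075 = 0.2558.
Σ = 1.069767. Dividing by the full population N = 10 gives P₁ = 0.107.

0.107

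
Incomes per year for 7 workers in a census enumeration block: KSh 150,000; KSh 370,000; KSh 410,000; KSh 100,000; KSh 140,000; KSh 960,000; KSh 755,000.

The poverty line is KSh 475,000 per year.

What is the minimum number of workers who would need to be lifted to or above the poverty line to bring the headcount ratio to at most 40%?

5 of the 7 workers are poor, so H = 5/7 = 0.714.
A headcount ratio of at most 40% allows at most ⌊0.40 × 7⌋ = 2 poor workers.
So at least 5 − 2 = 3 must be lifted.

3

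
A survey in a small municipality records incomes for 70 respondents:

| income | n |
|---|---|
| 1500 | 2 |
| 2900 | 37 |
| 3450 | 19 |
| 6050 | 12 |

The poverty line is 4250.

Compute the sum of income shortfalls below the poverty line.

Below z: 2×1500, 37×2900, 19×3450 (q = 58 of N = 70).
Individual gaps: 2×(4250−1500) = 5500; 37×(4250−2900) = 49950; 19×(4250−3450) = 15200.
Aggregate gap = 70650.

70650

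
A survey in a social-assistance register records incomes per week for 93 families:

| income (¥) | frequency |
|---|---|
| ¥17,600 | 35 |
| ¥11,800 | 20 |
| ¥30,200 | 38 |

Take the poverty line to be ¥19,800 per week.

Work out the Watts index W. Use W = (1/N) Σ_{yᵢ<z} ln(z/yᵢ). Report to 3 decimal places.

Below z: 20×¥11,800, 35×¥17,600 (q = 55 of N = 93).
ln(z/y) terms: ln(19800/11800) = 0.5176 (×20); ln(19800/17600) = 0.1178 (×35).
W = 14.474054 / 93 = 0.156.

0.156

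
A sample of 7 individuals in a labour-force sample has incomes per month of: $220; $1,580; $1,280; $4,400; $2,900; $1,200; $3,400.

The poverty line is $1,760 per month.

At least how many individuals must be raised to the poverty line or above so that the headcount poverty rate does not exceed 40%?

Currently q = 4 of N = 7 are below the line (H = 0.571).
A headcount ratio of at most 40% allows at most ⌊0.40 × 7⌋ = 2 poor individuals.
So at least 4 − 2 = 2 must be lifted.

2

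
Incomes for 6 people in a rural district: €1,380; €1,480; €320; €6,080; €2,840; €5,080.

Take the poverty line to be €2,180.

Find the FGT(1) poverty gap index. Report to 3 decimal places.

Below z: €320, €1,380, €1,480 (q = 3 of N = 6).
Relative gaps: (2180−320)/2180 = 0.8532; (2180−1380)/2180 = 0.3670; (2180−1480)/2180 = 0.3211.
Sum of shortfalls = 1.541284; P₁ averages over all N: 1.541284 / 6 = 0.257.

0.257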